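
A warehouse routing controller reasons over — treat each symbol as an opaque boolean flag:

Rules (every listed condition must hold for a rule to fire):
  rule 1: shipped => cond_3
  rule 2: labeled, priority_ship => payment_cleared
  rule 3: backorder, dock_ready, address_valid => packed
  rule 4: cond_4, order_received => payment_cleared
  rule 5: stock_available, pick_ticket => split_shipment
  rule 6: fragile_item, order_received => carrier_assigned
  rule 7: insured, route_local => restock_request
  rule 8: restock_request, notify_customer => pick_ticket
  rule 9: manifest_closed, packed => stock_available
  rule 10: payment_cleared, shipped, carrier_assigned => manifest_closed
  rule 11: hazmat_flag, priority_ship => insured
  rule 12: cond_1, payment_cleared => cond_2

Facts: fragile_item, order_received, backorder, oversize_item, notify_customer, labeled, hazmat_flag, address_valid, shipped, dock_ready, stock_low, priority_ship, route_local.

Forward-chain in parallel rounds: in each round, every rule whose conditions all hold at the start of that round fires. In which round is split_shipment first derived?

Round 1: rule 1 [shipped => cond_3]; rule 2 [labeled, priority_ship => payment_cleared]; rule 3 [backorder, dock_ready, address_valid => packed]; rule 6 [fragile_item, order_received => carrier_assigned]; rule 11 [hazmat_flag, priority_ship => insured]. Adds cond_3, payment_cleared, packed, carrier_assigned, insured.
Round 2: rule 7 [insured, route_local => restock_request]; rule 10 [payment_cleared, shipped, carrier_assigned => manifest_closed]. Adds restock_request, manifest_closed.
Round 3: rule 8 [restock_request, notify_customer => pick_ticket]; rule 9 [manifest_closed, packed => stock_available]. Adds pick_ticket, stock_available.
Round 4: rule 5 [stock_available, pick_ticket => split_shipment]. Adds split_shipment.
split_shipment first appears in round 4.

4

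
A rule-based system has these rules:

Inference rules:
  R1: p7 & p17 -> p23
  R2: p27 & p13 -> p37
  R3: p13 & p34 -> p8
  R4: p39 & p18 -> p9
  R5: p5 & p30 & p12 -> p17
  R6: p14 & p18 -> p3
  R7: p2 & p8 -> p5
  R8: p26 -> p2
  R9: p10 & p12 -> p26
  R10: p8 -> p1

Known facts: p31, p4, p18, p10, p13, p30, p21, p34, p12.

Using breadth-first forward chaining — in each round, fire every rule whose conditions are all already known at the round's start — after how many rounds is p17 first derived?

4

Round 1 — R3, R9, derive p8, p26.
Round 2 — R8, R10, derive p2, p1.
Round 3 — R7, derive p5.
Round 4 — R5, derive p17.
p17 first appears in round 4.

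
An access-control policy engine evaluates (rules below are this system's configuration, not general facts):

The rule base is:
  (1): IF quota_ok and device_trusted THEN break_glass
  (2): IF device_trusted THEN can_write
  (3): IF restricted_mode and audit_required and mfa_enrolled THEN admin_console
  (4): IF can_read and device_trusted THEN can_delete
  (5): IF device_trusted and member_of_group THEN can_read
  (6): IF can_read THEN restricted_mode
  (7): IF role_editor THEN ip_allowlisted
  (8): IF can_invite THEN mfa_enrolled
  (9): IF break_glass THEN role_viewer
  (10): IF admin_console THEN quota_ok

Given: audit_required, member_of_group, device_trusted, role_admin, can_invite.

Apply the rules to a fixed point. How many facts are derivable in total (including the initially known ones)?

[1] (2) [IF device_trusted THEN can_write]; (5) [IF device_trusted and member_of_group THEN can_read]; (8) [IF can_invite THEN mfa_enrolled]. ⇒ new: can_write, can_read, mfa_enrolled.
[2] (4) [IF can_read and device_trusted THEN can_delete]; (6) [IF can_read THEN restricted_mode]. ⇒ new: can_delete, restricted_mode.
[3] (3) [IF restricted_mode and audit_required and mfa_enrolled THEN admin_console]. ⇒ new: admin_console.
[4] (10) [IF admin_console THEN quota_ok]. ⇒ new: quota_ok.
[5] (1) [IF quota_ok and device_trusted THEN break_glass]. ⇒ new: break_glass.
[6] (9) [IF break_glass THEN role_viewer]. ⇒ new: role_viewer.
Closure: {admin_console, audit_required, break_glass, can_delete, can_invite, can_read, can_write, device_trusted, member_of_group, mfa_enrolled, quota_ok, restricted_mode, role_admin, role_viewer} — 14 facts.

14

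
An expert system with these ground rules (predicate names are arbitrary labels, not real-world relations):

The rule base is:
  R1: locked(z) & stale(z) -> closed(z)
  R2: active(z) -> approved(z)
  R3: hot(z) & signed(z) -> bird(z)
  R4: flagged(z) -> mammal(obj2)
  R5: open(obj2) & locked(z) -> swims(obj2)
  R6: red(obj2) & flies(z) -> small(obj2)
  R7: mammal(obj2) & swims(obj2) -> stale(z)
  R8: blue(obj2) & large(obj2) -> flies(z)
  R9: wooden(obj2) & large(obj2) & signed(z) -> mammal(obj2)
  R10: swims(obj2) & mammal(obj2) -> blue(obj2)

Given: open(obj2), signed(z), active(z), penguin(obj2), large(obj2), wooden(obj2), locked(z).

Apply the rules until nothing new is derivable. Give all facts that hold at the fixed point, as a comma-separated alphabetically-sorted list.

active(z), approved(z), blue(obj2), closed(z), flies(z), large(obj2), locked(z), mammal(obj2), open(obj2), penguin(obj2), signed(z), stale(z), swims(obj2), wooden(obj2)

Round 1 — R2, R5, R9, derive approved(z), swims(obj2), mammal(obj2).
Round 2 — R7, R10, derive stale(z), blue(obj2).
Round 3 — R1, R8, derive closed(z), flies(z).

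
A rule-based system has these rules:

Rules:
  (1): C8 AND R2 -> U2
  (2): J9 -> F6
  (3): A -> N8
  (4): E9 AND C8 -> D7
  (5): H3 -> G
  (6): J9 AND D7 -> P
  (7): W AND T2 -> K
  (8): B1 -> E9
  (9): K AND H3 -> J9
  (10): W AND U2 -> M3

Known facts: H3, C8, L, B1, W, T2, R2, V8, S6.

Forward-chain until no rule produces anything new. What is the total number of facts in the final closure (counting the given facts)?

Round 1 — (1), (5), (7), (8), derive U2, G, K, E9.
Round 2 — (4), (9), (10), derive D7, J9, M3.
Round 3 — (2), (6), derive F6, P.
Closure: {B1, C8, D7, E9, F6, G, H3, J9, K, L, M3, P, R2, S6, T2, U2, V8, W} — 18 facts.

18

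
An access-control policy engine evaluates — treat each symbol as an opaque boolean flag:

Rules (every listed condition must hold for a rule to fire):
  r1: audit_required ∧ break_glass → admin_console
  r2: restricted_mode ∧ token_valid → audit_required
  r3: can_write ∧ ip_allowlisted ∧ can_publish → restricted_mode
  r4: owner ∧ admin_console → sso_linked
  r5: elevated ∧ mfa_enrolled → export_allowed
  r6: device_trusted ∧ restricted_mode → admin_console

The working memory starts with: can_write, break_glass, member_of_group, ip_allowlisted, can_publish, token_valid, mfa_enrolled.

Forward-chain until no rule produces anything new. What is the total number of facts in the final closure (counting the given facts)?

10

[1] r3 [can_write ∧ ip_allowlisted ∧ can_publish → restricted_mode]. ⇒ new: restricted_mode.
[2] r2 [restricted_mode ∧ token_valid → audit_required]. ⇒ new: audit_required.
[3] r1 [audit_required ∧ break_glass → admin_console]. ⇒ new: admin_console.
Closure: {admin_console, audit_required, break_glass, can_publish, can_write, ip_allowlisted, member_of_group, mfa_enrolled, restricted_mode, token_valid} — 10 facts.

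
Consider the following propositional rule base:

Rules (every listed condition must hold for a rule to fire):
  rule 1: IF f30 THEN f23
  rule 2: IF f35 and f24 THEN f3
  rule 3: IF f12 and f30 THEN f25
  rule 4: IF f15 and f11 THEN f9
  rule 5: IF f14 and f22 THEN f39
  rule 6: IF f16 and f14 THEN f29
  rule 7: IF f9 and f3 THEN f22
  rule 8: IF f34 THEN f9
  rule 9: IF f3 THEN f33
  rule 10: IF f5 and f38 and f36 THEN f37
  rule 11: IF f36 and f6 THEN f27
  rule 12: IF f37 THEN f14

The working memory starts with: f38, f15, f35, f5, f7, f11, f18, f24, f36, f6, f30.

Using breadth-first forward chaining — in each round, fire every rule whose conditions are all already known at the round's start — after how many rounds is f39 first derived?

3

Round 1: rule 1 [IF f30 THEN f23]; rule 2 [IF f35 and f24 THEN f3]; rule 4 [IF f15 and f11 THEN f9]; rule 10 [IF f5 and f38 and f36 THEN f37]; rule 11 [IF f36 and f6 THEN f27]. Adds f23, f3, f9, f37, f27.
Round 2: rule 7 [IF f9 and f3 THEN f22]; rule 9 [IF f3 THEN f33]; rule 12 [IF f37 THEN f14]. Adds f22, f33, f14.
Round 3: rule 5 [IF f14 and f22 THEN f39]. Adds f39.
f39 first appears in round 3.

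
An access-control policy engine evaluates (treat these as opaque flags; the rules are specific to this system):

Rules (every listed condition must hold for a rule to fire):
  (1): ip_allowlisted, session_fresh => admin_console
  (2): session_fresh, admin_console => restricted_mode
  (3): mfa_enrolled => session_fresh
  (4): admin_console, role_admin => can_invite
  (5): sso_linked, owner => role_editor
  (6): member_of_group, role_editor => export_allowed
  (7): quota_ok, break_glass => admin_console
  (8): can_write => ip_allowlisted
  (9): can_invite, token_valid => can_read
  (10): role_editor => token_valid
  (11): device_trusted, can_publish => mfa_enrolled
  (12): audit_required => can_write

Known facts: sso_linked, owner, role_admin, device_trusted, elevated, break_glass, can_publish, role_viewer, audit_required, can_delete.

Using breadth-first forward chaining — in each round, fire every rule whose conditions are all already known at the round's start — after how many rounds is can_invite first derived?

4

Round 1: (5) [sso_linked, owner => role_editor]; (11) [device_trusted, can_publish => mfa_enrolled]; (12) [audit_required => can_write]. Adds role_editor, mfa_enrolled, can_write.
Round 2: (3) [mfa_enrolled => session_fresh]; (8) [can_write => ip_allowlisted]; (10) [role_editor => token_valid]. Adds session_fresh, ip_allowlisted, token_valid.
Round 3: (1) [ip_allowlisted, session_fresh => admin_console]. Adds admin_console.
Round 4: (2) [session_fresh, admin_console => restricted_mode]; (4) [admin_console, role_admin => can_invite]. Adds restricted_mode, can_invite.
can_invite first appears in round 4.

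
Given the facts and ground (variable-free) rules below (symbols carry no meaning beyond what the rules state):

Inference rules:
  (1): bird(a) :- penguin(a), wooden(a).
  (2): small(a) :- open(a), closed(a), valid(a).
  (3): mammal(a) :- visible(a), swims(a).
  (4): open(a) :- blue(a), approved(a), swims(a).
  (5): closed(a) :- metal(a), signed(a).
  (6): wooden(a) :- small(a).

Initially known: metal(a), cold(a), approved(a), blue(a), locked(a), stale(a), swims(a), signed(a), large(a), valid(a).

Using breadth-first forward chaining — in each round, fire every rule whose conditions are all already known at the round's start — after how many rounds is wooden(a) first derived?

3

[1] (4) [open(a) :- blue(a), approved(a), swims(a).]; (5) [closed(a) :- metal(a), signed(a).]. ⇒ new: open(a), closed(a).
[2] (2) [small(a) :- open(a), closed(a), valid(a).]. ⇒ new: small(a).
[3] (6) [wooden(a) :- small(a).]. ⇒ new: wooden(a).
wooden(a) first appears in round 3.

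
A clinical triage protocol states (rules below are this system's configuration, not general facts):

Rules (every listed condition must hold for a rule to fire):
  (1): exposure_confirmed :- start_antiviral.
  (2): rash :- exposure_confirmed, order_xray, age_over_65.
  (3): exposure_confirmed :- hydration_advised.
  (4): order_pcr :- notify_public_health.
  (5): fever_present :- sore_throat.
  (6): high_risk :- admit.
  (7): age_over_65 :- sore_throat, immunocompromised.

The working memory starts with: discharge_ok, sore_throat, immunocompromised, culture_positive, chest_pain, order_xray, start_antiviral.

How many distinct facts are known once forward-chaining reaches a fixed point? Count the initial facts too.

11

Round 1 — (1), (5), (7), derive exposure_confirmed, fever_present, age_over_65.
Round 2 — (2), derive rash.
Closure: {age_over_65, chest_pain, culture_positive, discharge_ok, exposure_confirmed, fever_present, immunocompromised, order_xray, rash, sore_throat, start_antiviral} — 11 facts.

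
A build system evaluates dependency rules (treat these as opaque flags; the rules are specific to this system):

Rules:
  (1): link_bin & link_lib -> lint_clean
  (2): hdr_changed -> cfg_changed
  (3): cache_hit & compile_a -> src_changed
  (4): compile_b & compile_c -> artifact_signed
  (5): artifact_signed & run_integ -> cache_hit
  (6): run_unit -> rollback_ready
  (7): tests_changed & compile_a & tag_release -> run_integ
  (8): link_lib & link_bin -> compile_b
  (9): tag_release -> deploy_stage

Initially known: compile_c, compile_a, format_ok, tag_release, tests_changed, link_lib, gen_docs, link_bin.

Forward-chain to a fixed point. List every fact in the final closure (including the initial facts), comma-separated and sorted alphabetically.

artifact_signed, cache_hit, compile_a, compile_b, compile_c, deploy_stage, format_ok, gen_docs, link_bin, link_lib, lint_clean, run_integ, src_changed, tag_release, tests_changed

Round 1: (1) [link_bin & link_lib -> lint_clean]; (7) [tests_changed & compile_a & tag_release -> run_integ]; (8) [link_lib & link_bin -> compile_b]; (9) [tag_release -> deploy_stage]. New: lint_clean, run_integ, compile_b, deploy_stage.
Round 2: (4) [compile_b & compile_c -> artifact_signed]. New: artifact_signed.
Round 3: (5) [artifact_signed & run_integ -> cache_hit]. New: cache_hit.
Round 4: (3) [cache_hit & compile_a -> src_changed]. New: src_changed.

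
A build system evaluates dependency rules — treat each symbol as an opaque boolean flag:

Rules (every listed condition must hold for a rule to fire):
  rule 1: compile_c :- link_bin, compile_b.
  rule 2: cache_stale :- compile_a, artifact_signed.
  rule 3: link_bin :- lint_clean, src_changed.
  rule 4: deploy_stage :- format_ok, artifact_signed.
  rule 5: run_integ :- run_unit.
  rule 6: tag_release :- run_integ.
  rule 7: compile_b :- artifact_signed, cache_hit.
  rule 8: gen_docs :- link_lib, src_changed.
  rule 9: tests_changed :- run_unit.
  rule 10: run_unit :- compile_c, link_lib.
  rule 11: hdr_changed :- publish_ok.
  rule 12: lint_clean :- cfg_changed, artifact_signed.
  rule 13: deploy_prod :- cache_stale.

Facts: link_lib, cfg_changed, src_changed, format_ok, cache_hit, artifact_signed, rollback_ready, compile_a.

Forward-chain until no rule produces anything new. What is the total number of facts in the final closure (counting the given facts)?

Round 1: rule 2 [cache_stale :- compile_a, artifact_signed.]; rule 4 [deploy_stage :- format_ok, artifact_signed.]; rule 7 [compile_b :- artifact_signed, cache_hit.]; rule 8 [gen_docs :- link_lib, src_changed.]; rule 12 [lint_clean :- cfg_changed, artifact_signed.]. Adds cache_stale, deploy_stage, compile_b, gen_docs, lint_clean.
Round 2: rule 3 [link_bin :- lint_clean, src_changed.]; rule 13 [deploy_prod :- cache_stale.]. Adds link_bin, deploy_prod.
Round 3: rule 1 [compile_c :- link_bin, compile_b.]. Adds compile_c.
Round 4: rule 10 [run_unit :- compile_c, link_lib.]. Adds run_unit.
Round 5: rule 5 [run_integ :- run_unit.]; rule 9 [tests_changed :- run_unit.]. Adds run_integ, tests_changed.
Round 6: rule 6 [tag_release :- run_integ.]. Adds tag_release.
Closure: {artifact_signed, cache_hit, cache_stale, cfg_changed, compile_a, compile_b, compile_c, deploy_prod, deploy_stage, format_ok, gen_docs, link_bin, link_lib, lint_clean, rollback_ready, run_integ, run_unit, src_changed, tag_release, tests_changed} — 20 facts.

20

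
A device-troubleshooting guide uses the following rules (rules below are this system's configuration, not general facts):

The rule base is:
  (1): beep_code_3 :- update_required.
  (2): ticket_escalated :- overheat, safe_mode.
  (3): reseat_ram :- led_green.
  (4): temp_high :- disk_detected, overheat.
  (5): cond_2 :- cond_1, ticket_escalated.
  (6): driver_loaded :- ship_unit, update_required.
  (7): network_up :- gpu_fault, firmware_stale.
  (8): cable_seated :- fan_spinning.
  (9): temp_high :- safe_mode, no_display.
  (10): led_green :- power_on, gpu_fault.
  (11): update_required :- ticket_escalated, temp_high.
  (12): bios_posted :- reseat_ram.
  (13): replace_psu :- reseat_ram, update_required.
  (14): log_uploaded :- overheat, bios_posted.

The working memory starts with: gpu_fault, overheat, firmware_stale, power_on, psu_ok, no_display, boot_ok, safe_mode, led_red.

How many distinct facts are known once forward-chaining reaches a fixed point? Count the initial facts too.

19

Round 1: (2) [ticket_escalated :- overheat, safe_mode.]; (7) [network_up :- gpu_fault, firmware_stale.]; (9) [temp_high :- safe_mode, no_display.]; (10) [led_green :- power_on, gpu_fault.]. New: ticket_escalated, network_up, temp_high, led_green.
Round 2: (3) [reseat_ram :- led_green.]; (11) [update_required :- ticket_escalated, temp_high.]. New: reseat_ram, update_required.
Round 3: (1) [beep_code_3 :- update_required.]; (12) [bios_posted :- reseat_ram.]; (13) [replace_psu :- reseat_ram, update_required.]. New: beep_code_3, bios_posted, replace_psu.
Round 4: (14) [log_uploaded :- overheat, bios_posted.]. New: log_uploaded.
Closure: {beep_code_3, bios_posted, boot_ok, firmware_stale, gpu_fault, led_green, led_red, log_uploaded, network_up, no_display, overheat, power_on, psu_ok, replace_psu, reseat_ram, safe_mode, temp_high, ticket_escalated, update_required} — 19 facts.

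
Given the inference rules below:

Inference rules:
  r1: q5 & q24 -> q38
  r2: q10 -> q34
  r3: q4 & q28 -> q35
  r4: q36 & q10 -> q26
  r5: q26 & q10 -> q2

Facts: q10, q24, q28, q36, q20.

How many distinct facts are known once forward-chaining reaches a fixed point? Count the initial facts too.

8

Round 1: r2 [q10 -> q34]; r4 [q36 & q10 -> q26]. Adds q34, q26.
Round 2: r5 [q26 & q10 -> q2]. Adds q2.
Closure: {q10, q2, q20, q24, q26, q28, q34, q36} — 8 facts.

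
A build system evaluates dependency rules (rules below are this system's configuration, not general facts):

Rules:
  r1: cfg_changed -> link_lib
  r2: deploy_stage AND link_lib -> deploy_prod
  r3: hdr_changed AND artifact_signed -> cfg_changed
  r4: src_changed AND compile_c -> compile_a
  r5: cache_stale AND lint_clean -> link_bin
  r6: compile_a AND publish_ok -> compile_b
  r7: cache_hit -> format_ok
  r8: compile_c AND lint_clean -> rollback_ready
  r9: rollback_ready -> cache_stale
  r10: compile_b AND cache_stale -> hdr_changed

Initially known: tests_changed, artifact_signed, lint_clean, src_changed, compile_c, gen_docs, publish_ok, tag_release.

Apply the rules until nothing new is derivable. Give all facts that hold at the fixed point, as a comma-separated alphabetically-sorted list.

Round 1 — r4, r8, derive compile_a, rollback_ready.
Round 2 — r6, r9, derive compile_b, cache_stale.
Round 3 — r5, r10, derive link_bin, hdr_changed.
Round 4 — r3, derive cfg_changed.
Round 5 — r1, derive link_lib.

artifact_signed, cache_stale, cfg_changed, compile_a, compile_b, compile_c, gen_docs, hdr_changed, link_bin, link_lib, lint_clean, publish_ok, rollback_ready, src_changed, tag_release, tests_changed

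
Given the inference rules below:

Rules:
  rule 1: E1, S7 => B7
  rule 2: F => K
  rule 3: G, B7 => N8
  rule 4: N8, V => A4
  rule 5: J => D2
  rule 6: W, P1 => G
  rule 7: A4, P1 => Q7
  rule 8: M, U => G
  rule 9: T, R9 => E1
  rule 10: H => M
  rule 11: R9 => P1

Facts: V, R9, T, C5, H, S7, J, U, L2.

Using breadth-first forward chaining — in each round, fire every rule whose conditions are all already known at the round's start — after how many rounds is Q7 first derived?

Round 1 — rule 5, rule 9, rule 10, rule 11, derive D2, E1, M, P1.
Round 2 — rule 1, rule 8, derive B7, G.
Round 3 — rule 3, derive N8.
Round 4 — rule 4, derive A4.
Round 5 — rule 7, derive Q7.
Q7 first appears in round 5.

5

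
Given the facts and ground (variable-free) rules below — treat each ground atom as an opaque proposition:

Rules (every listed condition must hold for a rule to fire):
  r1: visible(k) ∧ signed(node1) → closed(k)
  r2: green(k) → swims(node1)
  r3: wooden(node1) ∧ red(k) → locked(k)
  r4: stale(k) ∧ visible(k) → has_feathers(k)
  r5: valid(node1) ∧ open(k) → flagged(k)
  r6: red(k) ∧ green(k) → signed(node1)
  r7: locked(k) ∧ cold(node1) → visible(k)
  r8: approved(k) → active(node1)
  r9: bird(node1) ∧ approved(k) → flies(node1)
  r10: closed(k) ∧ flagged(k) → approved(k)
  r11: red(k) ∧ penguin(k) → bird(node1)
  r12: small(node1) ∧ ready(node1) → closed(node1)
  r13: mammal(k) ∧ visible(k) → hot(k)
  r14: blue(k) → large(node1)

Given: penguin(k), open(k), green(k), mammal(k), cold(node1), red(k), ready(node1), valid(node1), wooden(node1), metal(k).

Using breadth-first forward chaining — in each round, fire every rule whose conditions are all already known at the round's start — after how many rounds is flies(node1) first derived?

Round 1: r2 [green(k) → swims(node1)]; r3 [wooden(node1) ∧ red(k) → locked(k)]; r5 [valid(node1) ∧ open(k) → flagged(k)]; r6 [red(k) ∧ green(k) → signed(node1)]; r11 [red(k) ∧ penguin(k) → bird(node1)]. Adds swims(node1), locked(k), flagged(k), signed(node1), bird(node1).
Round 2: r7 [locked(k) ∧ cold(node1) → visible(k)]. Adds visible(k).
Round 3: r1 [visible(k) ∧ signed(node1) → closed(k)]; r13 [mammal(k) ∧ visible(k) → hot(k)]. Adds closed(k), hot(k).
Round 4: r10 [closed(k) ∧ flagged(k) → approved(k)]. Adds approved(k).
Round 5: r8 [approved(k) → active(node1)]; r9 [bird(node1) ∧ approved(k) → flies(node1)]. Adds active(node1), flies(node1).
flies(node1) first appears in round 5.

5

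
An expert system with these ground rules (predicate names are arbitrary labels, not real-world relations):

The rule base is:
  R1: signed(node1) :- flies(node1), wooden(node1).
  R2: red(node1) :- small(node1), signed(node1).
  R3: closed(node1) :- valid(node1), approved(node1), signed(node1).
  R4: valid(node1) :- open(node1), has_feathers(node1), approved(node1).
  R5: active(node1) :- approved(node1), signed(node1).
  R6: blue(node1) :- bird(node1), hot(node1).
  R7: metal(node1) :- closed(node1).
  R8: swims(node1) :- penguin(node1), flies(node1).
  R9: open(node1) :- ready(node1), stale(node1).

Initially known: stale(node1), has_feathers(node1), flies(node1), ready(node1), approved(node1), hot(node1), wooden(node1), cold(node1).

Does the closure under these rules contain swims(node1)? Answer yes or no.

no

Round 1: R1 [signed(node1) :- flies(node1), wooden(node1).]; R9 [open(node1) :- ready(node1), stale(node1).]. Adds signed(node1), open(node1).
Round 2: R4 [valid(node1) :- open(node1), has_feathers(node1), approved(node1).]; R5 [active(node1) :- approved(node1), signed(node1).]. Adds valid(node1), active(node1).
Round 3: R3 [closed(node1) :- valid(node1), approved(node1), signed(node1).]. Adds closed(node1).
Round 4: R7 [metal(node1) :- closed(node1).]. Adds metal(node1).
Fixed point reached. swims(node1) is concluded only by R8; R8 needs penguin(node1) (never derived).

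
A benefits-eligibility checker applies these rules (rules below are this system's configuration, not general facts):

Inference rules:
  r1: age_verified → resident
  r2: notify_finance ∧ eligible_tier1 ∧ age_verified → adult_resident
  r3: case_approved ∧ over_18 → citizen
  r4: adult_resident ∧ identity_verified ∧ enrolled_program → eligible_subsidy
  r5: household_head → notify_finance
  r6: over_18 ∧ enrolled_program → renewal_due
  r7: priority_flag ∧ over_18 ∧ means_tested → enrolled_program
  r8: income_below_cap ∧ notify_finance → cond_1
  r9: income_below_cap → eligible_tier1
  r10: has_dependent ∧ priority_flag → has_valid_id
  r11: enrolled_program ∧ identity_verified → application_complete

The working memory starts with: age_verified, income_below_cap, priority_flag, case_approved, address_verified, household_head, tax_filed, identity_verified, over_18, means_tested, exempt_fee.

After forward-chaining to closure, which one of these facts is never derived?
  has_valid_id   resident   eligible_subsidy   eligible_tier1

has_valid_id

Round 1: r1 [age_verified → resident]; r3 [case_approved ∧ over_18 → citizen]; r5 [household_head → notify_finance]; r7 [priority_flag ∧ over_18 ∧ means_tested → enrolled_program]; r9 [income_below_cap → eligible_tier1]. New: resident, citizen, notify_finance, enrolled_program, eligible_tier1.
Round 2: r2 [notify_finance ∧ eligible_tier1 ∧ age_verified → adult_resident]; r6 [over_18 ∧ enrolled_program → renewal_due]; r8 [income_below_cap ∧ notify_finance → cond_1]; r11 [enrolled_program ∧ identity_verified → application_complete]. New: adult_resident, renewal_due, cond_1, application_complete.
Round 3: r4 [adult_resident ∧ identity_verified ∧ enrolled_program → eligible_subsidy]. New: eligible_subsidy.
Derived: eligible_tier1 (round 1), resident (round 1), eligible_subsidy (round 3). has_valid_id never appears in any round.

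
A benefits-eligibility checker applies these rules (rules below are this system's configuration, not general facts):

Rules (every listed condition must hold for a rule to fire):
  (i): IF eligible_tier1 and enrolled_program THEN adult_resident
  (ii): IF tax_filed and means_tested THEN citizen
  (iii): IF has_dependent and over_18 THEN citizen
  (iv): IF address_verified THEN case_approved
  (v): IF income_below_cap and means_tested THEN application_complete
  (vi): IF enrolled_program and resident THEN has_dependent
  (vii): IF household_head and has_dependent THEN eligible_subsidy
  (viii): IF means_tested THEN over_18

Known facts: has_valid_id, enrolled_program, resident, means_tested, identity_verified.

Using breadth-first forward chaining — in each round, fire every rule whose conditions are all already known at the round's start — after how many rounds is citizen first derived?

Round 1 — (vi), (viii), derive has_dependent, over_18.
Round 2 — (iii), derive citizen.
citizen first appears in round 2.

2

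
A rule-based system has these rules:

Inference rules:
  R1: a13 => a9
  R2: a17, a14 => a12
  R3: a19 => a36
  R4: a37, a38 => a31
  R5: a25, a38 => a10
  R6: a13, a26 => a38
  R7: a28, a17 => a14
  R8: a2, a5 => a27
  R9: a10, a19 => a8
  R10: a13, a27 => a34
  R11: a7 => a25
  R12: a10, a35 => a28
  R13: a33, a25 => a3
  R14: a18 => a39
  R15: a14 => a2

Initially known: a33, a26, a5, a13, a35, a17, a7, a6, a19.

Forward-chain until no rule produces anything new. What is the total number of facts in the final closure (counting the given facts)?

22

[1] R1 [a13 => a9]; R3 [a19 => a36]; R6 [a13, a26 => a38]; R11 [a7 => a25]. ⇒ new: a9, a36, a38, a25.
[2] R5 [a25, a38 => a10]; R13 [a33, a25 => a3]. ⇒ new: a10, a3.
[3] R9 [a10, a19 => a8]; R12 [a10, a35 => a28]. ⇒ new: a8, a28.
[4] R7 [a28, a17 => a14]. ⇒ new: a14.
[5] R2 [a17, a14 => a12]; R15 [a14 => a2]. ⇒ new: a12, a2.
[6] R8 [a2, a5 => a27]. ⇒ new: a27.
[7] R10 [a13, a27 => a34]. ⇒ new: a34.
Closure: {a10, a12, a13, a14, a17, a19, a2, a25, a26, a27, a28, a3, a33, a34, a35, a36, a38, a5, a6, a7, a8, a9} — 22 facts.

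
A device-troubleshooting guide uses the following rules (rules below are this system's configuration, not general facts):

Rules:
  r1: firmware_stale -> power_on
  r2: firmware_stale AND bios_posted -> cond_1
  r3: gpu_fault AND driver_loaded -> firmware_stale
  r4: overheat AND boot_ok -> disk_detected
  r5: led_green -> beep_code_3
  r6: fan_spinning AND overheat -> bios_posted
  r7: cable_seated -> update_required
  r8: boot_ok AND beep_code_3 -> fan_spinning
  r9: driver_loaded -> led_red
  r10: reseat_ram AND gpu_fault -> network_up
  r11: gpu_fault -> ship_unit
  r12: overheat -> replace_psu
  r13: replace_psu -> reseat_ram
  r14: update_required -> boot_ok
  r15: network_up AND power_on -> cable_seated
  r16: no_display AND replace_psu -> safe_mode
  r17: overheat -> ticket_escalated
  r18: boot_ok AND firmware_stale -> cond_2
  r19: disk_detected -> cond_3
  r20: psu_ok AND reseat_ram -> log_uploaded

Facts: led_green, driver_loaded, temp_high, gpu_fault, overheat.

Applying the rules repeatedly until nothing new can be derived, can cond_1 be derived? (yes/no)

yes

[1] r3 [gpu_fault AND driver_loaded -> firmware_stale]; r5 [led_green -> beep_code_3]; r9 [driver_loaded -> led_red]; r11 [gpu_fault -> ship_unit]; r12 [overheat -> replace_psu]; r17 [overheat -> ticket_escalated]. ⇒ new: firmware_stale, beep_code_3, led_red, ship_unit, replace_psu, ticket_escalated.
[2] r1 [firmware_stale -> power_on]; r13 [replace_psu -> reseat_ram]. ⇒ new: power_on, reseat_ram.
[3] r10 [reseat_ram AND gpu_fault -> network_up]. ⇒ new: network_up.
[4] r15 [network_up AND power_on -> cable_seated]. ⇒ new: cable_seated.
[5] r7 [cable_seated -> update_required]. ⇒ new: update_required.
[6] r14 [update_required -> boot_ok]. ⇒ new: boot_ok.
[7] r4 [overheat AND boot_ok -> disk_detected]; r8 [boot_ok AND beep_code_3 -> fan_spinning]; r18 [boot_ok AND firmware_stale -> cond_2]. ⇒ new: disk_detected, fan_spinning, cond_2.
[8] r6 [fan_spinning AND overheat -> bios_posted]; r19 [disk_detected -> cond_3]. ⇒ new: bios_posted, cond_3.
[9] r2 [firmware_stale AND bios_posted -> cond_1]. ⇒ new: cond_1.
cond_1 appears in round 9, so it is derivable.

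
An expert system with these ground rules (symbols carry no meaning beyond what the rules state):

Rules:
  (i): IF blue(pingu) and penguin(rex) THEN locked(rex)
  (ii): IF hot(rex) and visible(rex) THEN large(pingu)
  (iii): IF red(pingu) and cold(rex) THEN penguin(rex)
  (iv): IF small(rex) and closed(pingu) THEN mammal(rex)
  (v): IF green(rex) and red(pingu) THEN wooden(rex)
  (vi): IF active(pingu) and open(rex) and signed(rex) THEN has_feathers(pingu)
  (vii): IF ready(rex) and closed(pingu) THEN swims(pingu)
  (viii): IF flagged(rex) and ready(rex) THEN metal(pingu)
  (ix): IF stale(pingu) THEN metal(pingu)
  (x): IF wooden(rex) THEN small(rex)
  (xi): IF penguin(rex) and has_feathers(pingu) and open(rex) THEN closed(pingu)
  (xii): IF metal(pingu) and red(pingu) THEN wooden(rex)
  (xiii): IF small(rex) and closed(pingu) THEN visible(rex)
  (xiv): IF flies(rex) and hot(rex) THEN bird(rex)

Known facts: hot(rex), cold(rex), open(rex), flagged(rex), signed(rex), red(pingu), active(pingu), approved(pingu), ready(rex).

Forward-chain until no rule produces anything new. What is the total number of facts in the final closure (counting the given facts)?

19

Round 1: (iii) [IF red(pingu) and cold(rex) THEN penguin(rex)]; (vi) [IF active(pingu) and open(rex) and signed(rex) THEN has_feathers(pingu)]; (viii) [IF flagged(rex) and ready(rex) THEN metal(pingu)]. Adds penguin(rex), has_feathers(pingu), metal(pingu).
Round 2: (xi) [IF penguin(rex) and has_feathers(pingu) and open(rex) THEN closed(pingu)]; (xii) [IF metal(pingu) and red(pingu) THEN wooden(rex)]. Adds closed(pingu), wooden(rex).
Round 3: (vii) [IF ready(rex) and closed(pingu) THEN swims(pingu)]; (x) [IF wooden(rex) THEN small(rex)]. Adds swims(pingu), small(rex).
Round 4: (iv) [IF small(rex) and closed(pingu) THEN mammal(rex)]; (xiii) [IF small(rex) and closed(pingu) THEN visible(rex)]. Adds mammal(rex), visible(rex).
Round 5: (ii) [IF hot(rex) and visible(rex) THEN large(pingu)]. Adds large(pingu).
Closure: {active(pingu), approved(pingu), closed(pingu), cold(rex), flagged(rex), has_feathers(pingu), hot(rex), large(pingu), mammal(rex), metal(pingu), open(rex), penguin(rex), ready(rex), red(pingu), signed(rex), small(rex), swims(pingu), visible(rex), wooden(rex)} — 19 facts.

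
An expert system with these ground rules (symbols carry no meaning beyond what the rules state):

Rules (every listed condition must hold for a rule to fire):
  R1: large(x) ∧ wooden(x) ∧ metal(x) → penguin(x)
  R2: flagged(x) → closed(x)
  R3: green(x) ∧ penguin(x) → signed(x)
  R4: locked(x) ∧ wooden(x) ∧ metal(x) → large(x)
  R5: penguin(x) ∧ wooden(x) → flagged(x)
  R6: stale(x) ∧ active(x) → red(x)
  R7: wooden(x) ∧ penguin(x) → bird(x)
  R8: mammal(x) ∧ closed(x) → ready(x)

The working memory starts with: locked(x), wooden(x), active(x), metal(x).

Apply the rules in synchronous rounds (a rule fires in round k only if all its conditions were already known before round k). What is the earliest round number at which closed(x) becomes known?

Round 1: R4 [locked(x) ∧ wooden(x) ∧ metal(x) → large(x)]. Adds large(x).
Round 2: R1 [large(x) ∧ wooden(x) ∧ metal(x) → penguin(x)]. Adds penguin(x).
Round 3: R5 [penguin(x) ∧ wooden(x) → flagged(x)]; R7 [wooden(x) ∧ penguin(x) → bird(x)]. Adds flagged(x), bird(x).
Round 4: R2 [flagged(x) → closed(x)]. Adds closed(x).
closed(x) first appears in round 4.

4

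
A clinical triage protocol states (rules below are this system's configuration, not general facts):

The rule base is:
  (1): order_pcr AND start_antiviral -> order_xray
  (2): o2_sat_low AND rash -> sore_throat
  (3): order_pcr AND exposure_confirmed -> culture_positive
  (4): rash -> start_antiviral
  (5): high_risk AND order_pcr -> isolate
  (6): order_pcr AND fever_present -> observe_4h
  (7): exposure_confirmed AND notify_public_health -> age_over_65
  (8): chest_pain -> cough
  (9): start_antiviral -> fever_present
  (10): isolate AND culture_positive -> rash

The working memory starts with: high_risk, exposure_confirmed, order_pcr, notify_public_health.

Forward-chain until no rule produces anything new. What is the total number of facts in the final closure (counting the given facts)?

Round 1: (3) [order_pcr AND exposure_confirmed -> culture_positive]; (5) [high_risk AND order_pcr -> isolate]; (7) [exposure_confirmed AND notify_public_health -> age_over_65]. Adds culture_positive, isolate, age_over_65.
Round 2: (10) [isolate AND culture_positive -> rash]. Adds rash.
Round 3: (4) [rash -> start_antiviral]. Adds start_antiviral.
Round 4: (1) [order_pcr AND start_antiviral -> order_xray]; (9) [start_antiviral -> fever_present]. Adds order_xray, fever_present.
Round 5: (6) [order_pcr AND fever_present -> observe_4h]. Adds observe_4h.
Closure: {age_over_65, culture_positive, exposure_confirmed, fever_present, high_risk, isolate, notify_public_health, observe_4h, order_pcr, order_xray, rash, start_antiviral} — 12 facts.

12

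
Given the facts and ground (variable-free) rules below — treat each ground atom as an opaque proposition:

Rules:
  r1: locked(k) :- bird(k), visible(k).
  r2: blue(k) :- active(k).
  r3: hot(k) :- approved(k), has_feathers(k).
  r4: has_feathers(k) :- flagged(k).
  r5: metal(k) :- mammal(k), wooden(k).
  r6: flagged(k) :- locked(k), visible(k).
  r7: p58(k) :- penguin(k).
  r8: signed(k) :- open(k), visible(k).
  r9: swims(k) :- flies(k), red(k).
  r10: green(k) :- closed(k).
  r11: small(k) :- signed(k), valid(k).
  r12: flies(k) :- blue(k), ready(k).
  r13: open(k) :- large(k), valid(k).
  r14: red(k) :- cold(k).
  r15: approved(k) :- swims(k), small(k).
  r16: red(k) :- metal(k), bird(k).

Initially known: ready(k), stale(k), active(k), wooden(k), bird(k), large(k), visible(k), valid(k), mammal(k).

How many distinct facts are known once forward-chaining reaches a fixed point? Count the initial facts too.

22

Round 1 — r1, r2, r5, r13, derive locked(k), blue(k), metal(k), open(k).
Round 2 — r6, r8, r12, r16, derive flagged(k), signed(k), flies(k), red(k).
Round 3 — r4, r9, r11, derive has_feathers(k), swims(k), small(k).
Round 4 — r15, derive approved(k).
Round 5 — r3, derive hot(k).
Closure: {active(k), approved(k), bird(k), blue(k), flagged(k), flies(k), has_feathers(k), hot(k), large(k), locked(k), mammal(k), metal(k), open(k), ready(k), red(k), signed(k), small(k), stale(k), swims(k), valid(k), visible(k), wooden(k)} — 22 facts.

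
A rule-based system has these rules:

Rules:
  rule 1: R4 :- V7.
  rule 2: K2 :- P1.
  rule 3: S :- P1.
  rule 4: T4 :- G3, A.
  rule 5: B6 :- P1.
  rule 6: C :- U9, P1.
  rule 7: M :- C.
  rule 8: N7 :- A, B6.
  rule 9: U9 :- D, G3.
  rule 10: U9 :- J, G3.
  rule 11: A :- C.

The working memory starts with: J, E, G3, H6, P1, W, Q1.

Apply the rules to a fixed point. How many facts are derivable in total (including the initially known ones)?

Round 1: rule 2 [K2 :- P1.]; rule 3 [S :- P1.]; rule 5 [B6 :- P1.]; rule 10 [U9 :- J, G3.]. Adds K2, S, B6, U9.
Round 2: rule 6 [C :- U9, P1.]. Adds C.
Round 3: rule 7 [M :- C.]; rule 11 [A :- C.]. Adds M, A.
Round 4: rule 4 [T4 :- G3, A.]; rule 8 [N7 :- A, B6.]. Adds T4, N7.
Closure: {A, B6, C, E, G3, H6, J, K2, M, N7, P1, Q1, S, T4, U9, W} — 16 facts.

16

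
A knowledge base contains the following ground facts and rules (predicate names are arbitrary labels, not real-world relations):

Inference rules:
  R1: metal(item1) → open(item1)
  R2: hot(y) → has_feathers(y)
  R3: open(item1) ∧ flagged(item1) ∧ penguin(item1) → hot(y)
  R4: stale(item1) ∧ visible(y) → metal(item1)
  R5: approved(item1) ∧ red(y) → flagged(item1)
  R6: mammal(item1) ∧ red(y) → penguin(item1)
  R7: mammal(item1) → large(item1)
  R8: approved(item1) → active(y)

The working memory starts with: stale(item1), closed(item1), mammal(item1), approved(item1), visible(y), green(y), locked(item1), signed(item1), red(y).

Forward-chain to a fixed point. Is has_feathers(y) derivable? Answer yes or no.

Round 1: R4 [stale(item1) ∧ visible(y) → metal(item1)]; R5 [approved(item1) ∧ red(y) → flagged(item1)]; R6 [mammal(item1) ∧ red(y) → penguin(item1)]; R7 [mammal(item1) → large(item1)]; R8 [approved(item1) → active(y)]. Adds metal(item1), flagged(item1), penguin(item1), large(item1), active(y).
Round 2: R1 [metal(item1) → open(item1)]. Adds open(item1).
Round 3: R3 [open(item1) ∧ flagged(item1) ∧ penguin(item1) → hot(y)]. Adds hot(y).
Round 4: R2 [hot(y) → has_feathers(y)]. Adds has_feathers(y).
has_feathers(y) appears in round 4, so it is derivable.

yes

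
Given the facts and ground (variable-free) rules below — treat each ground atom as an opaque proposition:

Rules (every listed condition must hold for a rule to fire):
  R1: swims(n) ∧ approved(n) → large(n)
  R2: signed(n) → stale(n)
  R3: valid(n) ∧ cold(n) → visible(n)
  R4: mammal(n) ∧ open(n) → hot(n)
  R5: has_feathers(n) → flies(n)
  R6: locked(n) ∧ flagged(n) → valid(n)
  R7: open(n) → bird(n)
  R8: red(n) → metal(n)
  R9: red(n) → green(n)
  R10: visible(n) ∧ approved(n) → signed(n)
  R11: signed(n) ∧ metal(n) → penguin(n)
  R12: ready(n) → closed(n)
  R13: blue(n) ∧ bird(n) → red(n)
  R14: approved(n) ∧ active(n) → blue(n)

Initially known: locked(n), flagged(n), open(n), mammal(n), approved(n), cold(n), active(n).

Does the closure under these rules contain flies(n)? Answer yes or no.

no

Round 1 fires R4, R6, R7, R14, giving hot(n), valid(n), bird(n), blue(n).
Round 2 fires R3, R13, giving visible(n), red(n).
Round 3 fires R8, R9, R10, giving metal(n), green(n), signed(n).
Round 4 fires R2, R11, giving stale(n), penguin(n).
Fixed point reached. flies(n) is concluded only by R5; R5 needs has_feathers(n) (never derived).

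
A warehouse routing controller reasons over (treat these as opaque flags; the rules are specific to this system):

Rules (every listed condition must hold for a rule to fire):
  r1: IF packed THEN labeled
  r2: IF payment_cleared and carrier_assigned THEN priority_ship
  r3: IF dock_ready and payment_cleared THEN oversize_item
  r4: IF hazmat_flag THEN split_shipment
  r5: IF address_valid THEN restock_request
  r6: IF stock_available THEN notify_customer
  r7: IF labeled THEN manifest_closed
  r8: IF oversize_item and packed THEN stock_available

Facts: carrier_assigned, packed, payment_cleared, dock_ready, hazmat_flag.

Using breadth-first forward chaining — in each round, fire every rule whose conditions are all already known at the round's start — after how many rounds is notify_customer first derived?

3

Round 1 fires r1, r2, r3, r4, giving labeled, priority_ship, oversize_item, split_shipment.
Round 2 fires r7, r8, giving manifest_closed, stock_available.
Round 3 fires r6, giving notify_customer.
notify_customer first appears in round 3.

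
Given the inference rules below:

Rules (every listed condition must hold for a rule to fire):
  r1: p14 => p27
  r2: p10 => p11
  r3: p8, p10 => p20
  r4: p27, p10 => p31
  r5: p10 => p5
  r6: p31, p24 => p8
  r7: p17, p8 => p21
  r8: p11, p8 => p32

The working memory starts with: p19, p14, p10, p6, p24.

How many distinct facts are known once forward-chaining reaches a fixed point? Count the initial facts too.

Round 1 fires r1, r2, r5, giving p27, p11, p5.
Round 2 fires r4, giving p31.
Round 3 fires r6, giving p8.
Round 4 fires r3, r8, giving p20, p32.
Closure: {p10, p11, p14, p19, p20, p24, p27, p31, p32, p5, p6, p8} — 12 facts.

12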